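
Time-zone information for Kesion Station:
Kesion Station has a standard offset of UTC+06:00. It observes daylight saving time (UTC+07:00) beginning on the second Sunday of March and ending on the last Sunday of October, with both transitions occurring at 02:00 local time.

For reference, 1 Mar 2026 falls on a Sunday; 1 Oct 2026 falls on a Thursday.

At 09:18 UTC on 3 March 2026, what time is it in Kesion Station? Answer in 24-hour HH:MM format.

15:18

1 March 2026 is a Sunday, so the first Sunday is March 1 and the second is March 8.
1 October 2026 is a Thursday, so Sundays fall on 4, 11, 18, 25; the last is October 25.
At the standard offset (UTC+06:00), 09:18 UTC + 6h = 15:18 Kesion Station standard time.
The standard-time date in Kesion Station, 3 March 2026, does not fall between 8 March and 25 October, so daylight saving is not in effect and Kesion Station is at UTC+06:00.
09:18 UTC + 6h = 15:18 local.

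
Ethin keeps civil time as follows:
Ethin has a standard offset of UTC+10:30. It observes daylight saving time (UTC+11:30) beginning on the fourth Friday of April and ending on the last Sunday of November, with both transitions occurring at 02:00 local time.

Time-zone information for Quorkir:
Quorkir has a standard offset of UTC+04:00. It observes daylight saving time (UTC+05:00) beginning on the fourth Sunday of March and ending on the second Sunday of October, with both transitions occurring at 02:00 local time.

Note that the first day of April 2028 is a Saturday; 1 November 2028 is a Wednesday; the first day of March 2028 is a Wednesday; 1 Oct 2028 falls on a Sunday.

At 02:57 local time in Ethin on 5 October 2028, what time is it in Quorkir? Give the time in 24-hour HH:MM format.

20:27

1 April 2028 is a Saturday, so the first Friday is April 7 and the fourth is April 28.
1 November 2028 is a Wednesday, so Sundays fall on 5, 12, 19, 26; the last is November 26.
5 October 2028 lies within the daylight-saving period (28 April – 26 November), so Ethin is on daylight time, UTC+11:30.
02:57 Ethin − 11h30m = 15:27 UTC (rolling into the previous day, 4 October 2028).
1 March 2028 is a Wednesday, so the first Sunday is March 5 and the fourth is March 26.
1 October 2028 is a Sunday, so the first Sunday is October 1 and the second is October 8.
At the standard offset (UTC+04:00), 15:27 UTC + 4h = 19:27 Quorkir standard time.
Daylight saving runs 26 March – 8 October; the standard-time date in Quorkir, 4 October 2028, is inside that window, so Quorkir is at UTC+05:00.
15:27 UTC + 5h = 20:27 Quorkir.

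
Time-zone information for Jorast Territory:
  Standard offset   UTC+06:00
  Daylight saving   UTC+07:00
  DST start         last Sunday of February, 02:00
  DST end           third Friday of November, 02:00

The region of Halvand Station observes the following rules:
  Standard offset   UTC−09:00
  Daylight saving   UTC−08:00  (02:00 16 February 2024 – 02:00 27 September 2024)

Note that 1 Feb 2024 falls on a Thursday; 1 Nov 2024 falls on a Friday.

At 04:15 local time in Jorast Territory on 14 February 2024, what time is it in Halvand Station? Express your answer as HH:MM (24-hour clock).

1 February 2024 is a Thursday, so Sundays fall on 4, 11, 18, 25; the last is February 25.
1 November 2024 is a Friday, so the first Friday is November 1 and the third is November 15.
14 February 2024 does not fall between 25 February and 15 November, so daylight saving is not in effect and Jorast Territory is at UTC+06:00.
04:15 Jorast Territory − 6h = 22:15 UTC (rolling into the previous day, 13 February 2024).
At the standard offset (UTC−09:00), 22:15 UTC − 9h = 13:15 Halvand Station standard time.
Daylight saving runs 16 February – 27 September; the standard-time date in Halvand Station, 13 February 2024, is outside that window, so Halvand Station is on standard time at UTC−09:00.
22:15 UTC − 9h = 13:15 Halvand Station.

13:15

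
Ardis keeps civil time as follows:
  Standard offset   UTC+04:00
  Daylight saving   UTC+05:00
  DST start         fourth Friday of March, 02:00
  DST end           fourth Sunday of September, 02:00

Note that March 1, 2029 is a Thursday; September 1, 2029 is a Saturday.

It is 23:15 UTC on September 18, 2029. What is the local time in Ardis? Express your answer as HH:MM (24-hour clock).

04:15

1 March 2029 is a Thursday, so the first Friday is March 2 and the fourth is March 23.
1 September 2029 is a Saturday, so the first Sunday is September 2 and the fourth is September 23.
At the standard offset (UTC+04:00), 23:15 UTC + 4h = 03:15 Ardis standard time (rolling into the next day, 19 September 2029).
The standard-time date in Ardis, September 19, 2029, lies within the daylight-saving period (23 March – 23 September), so Ardis is on daylight time, UTC+05:00.
23:15 UTC + 5h = 04:15 local (rolling into the next day, 19 September 2029).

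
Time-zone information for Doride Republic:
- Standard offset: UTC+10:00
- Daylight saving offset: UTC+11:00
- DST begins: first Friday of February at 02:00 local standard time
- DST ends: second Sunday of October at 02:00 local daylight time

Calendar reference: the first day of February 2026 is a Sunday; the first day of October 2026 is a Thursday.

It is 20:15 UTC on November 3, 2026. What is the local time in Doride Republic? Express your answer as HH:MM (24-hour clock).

06:15

1 February 2026 is a Sunday, so the first Friday is February 6.
1 October 2026 is a Thursday, so the first Sunday is October 4 and the second is October 11.
At the standard offset (UTC+10:00), 20:15 UTC + 10h = 06:15 Doride Republic standard time (rolling into the next day, 4 November 2026).
The standard-time date in Doride Republic, November 4, 2026, does not fall between 6 February and 11 October, so daylight saving is not in effect and Doride Republic is at UTC+10:00.
20:15 UTC + 10h = 06:15 local (rolling into the next day, 4 November 2026).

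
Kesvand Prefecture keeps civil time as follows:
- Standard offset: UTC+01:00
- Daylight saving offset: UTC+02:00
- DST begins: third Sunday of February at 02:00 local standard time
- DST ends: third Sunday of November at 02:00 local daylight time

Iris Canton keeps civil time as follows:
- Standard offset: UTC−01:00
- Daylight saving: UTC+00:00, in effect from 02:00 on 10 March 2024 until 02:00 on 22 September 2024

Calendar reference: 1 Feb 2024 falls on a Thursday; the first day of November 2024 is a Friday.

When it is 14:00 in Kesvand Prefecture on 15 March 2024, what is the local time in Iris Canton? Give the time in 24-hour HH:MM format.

12:00

1 February 2024 is a Thursday, so the first Sunday is February 4 and the third is February 18.
1 November 2024 is a Friday, so the first Sunday is November 3 and the third is November 17.
15 March 2024 falls between 18 February and 17 November, so daylight saving is in effect and Kesvand Prefecture is at UTC+02:00.
14:00 Kesvand Prefecture − 2h = 12:00 UTC.
At the standard offset (UTC−01:00), 12:00 UTC − 1h = 11:00 Iris Canton standard time.
The standard-time date in Iris Canton, 15 March 2024, falls between 10 March and 22 September, so daylight saving is in effect and Iris Canton is at UTC+00:00.
12:00 UTC + 0h = 12:00 Iris Canton.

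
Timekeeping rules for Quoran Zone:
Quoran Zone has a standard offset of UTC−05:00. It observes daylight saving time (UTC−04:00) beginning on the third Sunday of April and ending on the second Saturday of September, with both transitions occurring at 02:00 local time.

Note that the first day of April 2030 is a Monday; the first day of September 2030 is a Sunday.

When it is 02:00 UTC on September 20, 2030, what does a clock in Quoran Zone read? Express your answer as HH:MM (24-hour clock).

21:00

1 April 2030 is a Monday, so the first Sunday is April 7 and the third is April 21.
1 September 2030 is a Sunday, so the first Saturday is September 7 and the second is September 14.
At the standard offset (UTC−05:00), 02:00 UTC − 5h = 21:00 Quoran Zone standard time (rolling into the previous day, 19 September 2030).
The standard-time date in Quoran Zone, September 19, 2030, does not fall between 21 April and 14 September, so daylight saving is not in effect and Quoran Zone is at UTC−05:00.
02:00 UTC − 5h = 21:00 local (rolling into the previous day, 19 September 2030).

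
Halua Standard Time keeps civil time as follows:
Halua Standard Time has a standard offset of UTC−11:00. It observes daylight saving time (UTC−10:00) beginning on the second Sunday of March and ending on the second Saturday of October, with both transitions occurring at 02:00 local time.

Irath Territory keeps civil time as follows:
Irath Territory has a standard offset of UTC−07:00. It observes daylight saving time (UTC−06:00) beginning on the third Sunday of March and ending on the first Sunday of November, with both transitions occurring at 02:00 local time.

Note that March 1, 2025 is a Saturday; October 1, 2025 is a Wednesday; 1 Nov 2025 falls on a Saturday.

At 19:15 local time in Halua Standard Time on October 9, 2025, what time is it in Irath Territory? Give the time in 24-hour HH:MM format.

23:15

1 March 2025 is a Saturday, so the first Sunday is March 2 and the second is March 9.
1 October 2025 is a Wednesday, so the first Saturday is October 4 and the second is October 11.
Daylight saving runs 9 March – 11 October; October 9, 2025 is inside that window, so Halua Standard Time is at UTC−10:00.
19:15 Halua Standard Time + 10h = 05:15 UTC (rolling into the next day, 10 October 2025).
1 March 2025 is a Saturday, so the first Sunday is March 2 and the third is March 16.
1 November 2025 is a Saturday, so the first Sunday is November 2.
At the standard offset (UTC−07:00), 05:15 UTC − 7h = 22:15 Irath Territory standard time (rolling into the previous day, 9 October 2025).
Daylight saving runs 16 March – 2 November; the standard-time date in Irath Territory, October 9, 2025, is inside that window, so Irath Territory is at UTC−06:00.
05:15 UTC − 6h = 23:15 Irath Territory (rolling into the previous day, 9 October 2025).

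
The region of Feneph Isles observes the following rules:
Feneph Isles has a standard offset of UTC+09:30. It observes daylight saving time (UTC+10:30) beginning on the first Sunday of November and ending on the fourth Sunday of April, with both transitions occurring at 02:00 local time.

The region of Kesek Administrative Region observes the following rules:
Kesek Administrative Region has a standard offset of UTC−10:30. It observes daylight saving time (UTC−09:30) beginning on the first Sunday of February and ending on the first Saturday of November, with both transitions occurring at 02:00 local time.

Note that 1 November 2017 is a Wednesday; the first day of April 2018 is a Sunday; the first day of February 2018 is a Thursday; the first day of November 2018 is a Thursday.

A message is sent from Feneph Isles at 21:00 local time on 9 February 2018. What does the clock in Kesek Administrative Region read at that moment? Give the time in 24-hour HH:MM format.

1 November 2017 is a Wednesday, so the first Sunday is November 5.
1 April 2018 is a Sunday, so the first Sunday is April 1 and the fourth is April 22.
9 February 2018 lies within the daylight-saving period (5 November 2017 – 22 April 2018), so Feneph Isles is on daylight time, UTC+10:30.
21:00 Feneph Isles − 10h30m = 10:30 UTC.
1 February 2018 is a Thursday, so the first Sunday is February 4.
1 November 2018 is a Thursday, so the first Saturday is November 3.
At the standard offset (UTC−10:30), 10:30 UTC − 10h30m = 00:00 Kesek Administrative Region standard time.
Daylight saving runs 4 February – 3 November; the standard-time date in Kesek Administrative Region, 9 February 2018, is inside that window, so Kesek Administrative Region is at UTC−09:30.
10:30 UTC − 9h30m = 01:00 Kesek Administrative Region.

01:00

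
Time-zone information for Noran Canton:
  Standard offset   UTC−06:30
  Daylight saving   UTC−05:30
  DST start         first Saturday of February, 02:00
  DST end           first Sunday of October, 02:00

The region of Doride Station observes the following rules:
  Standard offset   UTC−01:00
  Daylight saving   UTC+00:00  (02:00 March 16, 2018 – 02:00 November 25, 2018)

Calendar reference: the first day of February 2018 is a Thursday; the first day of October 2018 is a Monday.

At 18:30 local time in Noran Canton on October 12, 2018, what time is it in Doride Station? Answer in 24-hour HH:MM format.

1 February 2018 is a Thursday, so the first Saturday is February 3.
1 October 2018 is a Monday, so the first Sunday is October 7.
October 12, 2018 does not fall between 3 February and 7 October, so daylight saving is not in effect and Noran Canton is at UTC−06:30.
18:30 Noran Canton + 6h30m = 01:00 UTC (rolling into the next day, 13 October 2018).
At the standard offset (UTC−01:00), 01:00 UTC − 1h = 00:00 Doride Station standard time.
The standard-time date in Doride Station, October 13, 2018, falls between 16 March and 25 November, so daylight saving is in effect and Doride Station is at UTC+00:00.
01:00 UTC + 0h = 01:00 Doride Station.

01:00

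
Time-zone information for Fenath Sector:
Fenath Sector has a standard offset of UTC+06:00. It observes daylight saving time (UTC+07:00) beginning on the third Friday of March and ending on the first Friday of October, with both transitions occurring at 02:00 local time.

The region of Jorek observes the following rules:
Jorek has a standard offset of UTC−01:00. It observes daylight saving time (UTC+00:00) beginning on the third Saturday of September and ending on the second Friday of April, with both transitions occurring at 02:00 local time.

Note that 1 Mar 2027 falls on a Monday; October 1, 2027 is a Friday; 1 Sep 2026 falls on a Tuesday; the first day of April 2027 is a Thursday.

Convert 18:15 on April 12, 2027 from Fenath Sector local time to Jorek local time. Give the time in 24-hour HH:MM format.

10:15

1 March 2027 is a Monday, so the first Friday is March 5 and the third is March 19.
1 October 2027 is a Friday, so the first Friday is October 1.
April 12, 2027 lies within the daylight-saving period (19 March – 1 October), so Fenath Sector is on daylight time, UTC+07:00.
18:15 Fenath Sector − 7h = 11:15 UTC.
1 September 2026 is a Tuesday, so the first Saturday is September 5 and the third is September 19.
1 April 2027 is a Thursday, so the first Friday is April 2 and the second is April 9.
At the standard offset (UTC−01:00), 11:15 UTC − 1h = 10:15 Jorek standard time.
The standard-time date in Jorek, April 12, 2027, is outside the daylight-saving period (19 September 2026 – 9 April 2027), so Jorek is on standard time, UTC−01:00.
11:15 UTC − 1h = 10:15 Jorek.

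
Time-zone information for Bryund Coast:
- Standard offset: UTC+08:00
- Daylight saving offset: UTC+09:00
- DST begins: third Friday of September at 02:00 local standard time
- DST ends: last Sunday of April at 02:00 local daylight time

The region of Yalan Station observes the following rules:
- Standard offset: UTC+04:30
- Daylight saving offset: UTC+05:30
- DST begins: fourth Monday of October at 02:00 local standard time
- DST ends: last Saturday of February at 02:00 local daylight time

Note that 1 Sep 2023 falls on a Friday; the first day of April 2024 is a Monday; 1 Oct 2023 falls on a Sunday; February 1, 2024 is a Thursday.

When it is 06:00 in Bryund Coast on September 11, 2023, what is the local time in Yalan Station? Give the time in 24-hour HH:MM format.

1 September 2023 is a Friday, so the first Friday is September 1 and the third is September 15.
1 April 2024 is a Monday, so Sundays fall on 7, 14, 21, 28; the last is April 28.
Daylight saving runs 15 September 2023 – 28 April 2024; September 11, 2023 is outside that window, so Bryund Coast is on standard time at UTC+08:00.
06:00 Bryund Coast − 8h = 22:00 UTC (rolling into the previous day, 10 September 2023).
1 October 2023 is a Sunday, so the first Monday is October 2 and the fourth is October 23.
1 February 2024 is a Thursday, so Saturdays fall on 3, 10, 17, 24; the last is February 24.
At the standard offset (UTC+04:30), 22:00 UTC + 4h30m = 02:30 Yalan Station standard time (rolling into the next day, 11 September 2023).
Daylight saving runs 23 October 2023 – 24 February 2024; the standard-time date in Yalan Station, September 11, 2023, is outside that window, so Yalan Station is on standard time at UTC+04:30.
22:00 UTC + 4h30m = 02:30 Yalan Station (rolling into the next day, 11 September 2023).

02:30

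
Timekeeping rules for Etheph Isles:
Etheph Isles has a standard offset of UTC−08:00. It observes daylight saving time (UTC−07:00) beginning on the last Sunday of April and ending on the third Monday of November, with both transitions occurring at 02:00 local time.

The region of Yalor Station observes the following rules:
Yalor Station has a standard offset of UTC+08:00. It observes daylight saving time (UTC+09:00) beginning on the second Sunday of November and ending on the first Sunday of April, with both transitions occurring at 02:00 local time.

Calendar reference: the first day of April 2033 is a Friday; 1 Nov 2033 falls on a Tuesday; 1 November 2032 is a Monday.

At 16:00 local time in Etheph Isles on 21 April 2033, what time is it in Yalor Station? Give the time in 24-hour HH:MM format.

08:00

1 April 2033 is a Friday, so Sundays fall on 3, 10, 17, 24; the last is April 24.
1 November 2033 is a Tuesday, so the first Monday is November 7 and the third is November 21.
21 April 2033 is outside the daylight-saving period (24 April – 21 November), so Etheph Isles is on standard time, UTC−08:00.
16:00 Etheph Isles + 8h = 00:00 UTC (rolling into the next day, 22 April 2033).
1 November 2032 is a Monday, so the first Sunday is November 7 and the second is November 14.
1 April 2033 is a Friday, so the first Sunday is April 3.
At the standard offset (UTC+08:00), 00:00 UTC + 8h = 08:00 Yalor Station standard time.
Daylight saving runs 14 November 2032 – 3 April 2033; the standard-time date in Yalor Station, 22 April 2033, is outside that window, so Yalor Station is on standard time at UTC+08:00.
00:00 UTC + 8h = 08:00 Yalor Station.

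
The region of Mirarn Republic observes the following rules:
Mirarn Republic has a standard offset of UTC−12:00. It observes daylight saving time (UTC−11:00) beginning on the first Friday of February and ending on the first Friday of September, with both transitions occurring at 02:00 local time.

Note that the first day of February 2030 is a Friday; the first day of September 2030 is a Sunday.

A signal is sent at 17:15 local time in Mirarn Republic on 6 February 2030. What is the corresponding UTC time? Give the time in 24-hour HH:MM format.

1 February 2030 is a Friday, so the first Friday is February 1.
1 September 2030 is a Sunday, so the first Friday is September 6.
6 February 2030 falls between 1 February and 6 September, so daylight saving is in effect and Mirarn Republic is at UTC−11:00.
17:15 local + 11h = 04:15 UTC (rolling into the next day, 7 February 2030).

04:15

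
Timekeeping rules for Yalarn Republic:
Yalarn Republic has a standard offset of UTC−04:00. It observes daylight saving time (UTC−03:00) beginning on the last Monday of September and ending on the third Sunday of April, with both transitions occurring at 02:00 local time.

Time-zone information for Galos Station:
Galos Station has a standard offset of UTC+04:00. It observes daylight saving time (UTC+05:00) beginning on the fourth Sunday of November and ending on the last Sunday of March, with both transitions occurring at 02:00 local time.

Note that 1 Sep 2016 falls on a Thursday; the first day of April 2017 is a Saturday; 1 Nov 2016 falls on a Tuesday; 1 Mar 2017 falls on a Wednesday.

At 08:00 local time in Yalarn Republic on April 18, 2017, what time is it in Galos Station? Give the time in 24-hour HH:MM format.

16:00

1 September 2016 is a Thursday, so Mondays fall on 5, 12, 19, 26; the last is September 26.
1 April 2017 is a Saturday, so the first Sunday is April 2 and the third is April 16.
April 18, 2017 is outside the daylight-saving period (26 September 2016 – 16 April 2017), so Yalarn Republic is on standard time, UTC−04:00.
08:00 Yalarn Republic + 4h = 12:00 UTC.
1 November 2016 is a Tuesday, so the first Sunday is November 6 and the fourth is November 27.
1 March 2017 is a Wednesday, so Sundays fall on 5, 12, 19, 26; the last is March 26.
At the standard offset (UTC+04:00), 12:00 UTC + 4h = 16:00 Galos Station standard time.
The standard-time date in Galos Station, April 18, 2017, is outside the daylight-saving period (27 November 2016 – 26 March 2017), so Galos Station is on standard time, UTC+04:00.
12:00 UTC + 4h = 16:00 Galos Station.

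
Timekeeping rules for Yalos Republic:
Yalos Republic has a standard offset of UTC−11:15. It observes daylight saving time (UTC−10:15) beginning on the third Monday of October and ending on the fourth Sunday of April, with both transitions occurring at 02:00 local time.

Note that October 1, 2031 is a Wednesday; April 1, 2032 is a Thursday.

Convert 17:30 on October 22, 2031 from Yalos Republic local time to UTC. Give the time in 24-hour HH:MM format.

1 October 2031 is a Wednesday, so the first Monday is October 6 and the third is October 20.
1 April 2032 is a Thursday, so the first Sunday is April 4 and the fourth is April 25.
October 22, 2031 lies within the daylight-saving period (20 October 2031 – 25 April 2032), so Yalos Republic is on daylight time, UTC−10:15.
17:30 local + 10h15m = 03:45 UTC (rolling into the next day, 23 October 2031).

03:45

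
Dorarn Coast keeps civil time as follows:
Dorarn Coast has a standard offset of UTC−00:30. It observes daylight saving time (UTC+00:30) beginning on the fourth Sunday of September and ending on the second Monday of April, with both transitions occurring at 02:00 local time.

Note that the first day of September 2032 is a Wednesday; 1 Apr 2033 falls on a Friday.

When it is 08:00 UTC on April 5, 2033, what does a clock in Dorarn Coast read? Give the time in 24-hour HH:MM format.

1 September 2032 is a Wednesday, so the first Sunday is September 5 and the fourth is September 26.
1 April 2033 is a Friday, so the first Monday is April 4 and the second is April 11.
At the standard offset (UTC−00:30), 08:00 UTC − 0h30m = 07:30 Dorarn Coast standard time.
The standard-time date in Dorarn Coast, April 5, 2033, falls between 26 September 2032 and 11 April 2033, so daylight saving is in effect and Dorarn Coast is at UTC+00:30.
08:00 UTC + 0h30m = 08:30 local.

08:30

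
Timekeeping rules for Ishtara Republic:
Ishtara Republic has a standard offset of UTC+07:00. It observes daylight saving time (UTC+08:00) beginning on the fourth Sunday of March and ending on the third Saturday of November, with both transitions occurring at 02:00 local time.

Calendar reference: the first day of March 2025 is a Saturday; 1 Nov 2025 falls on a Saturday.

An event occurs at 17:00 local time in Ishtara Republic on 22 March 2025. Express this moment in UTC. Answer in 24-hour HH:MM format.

10:00

1 March 2025 is a Saturday, so the first Sunday is March 2 and the fourth is March 23.
1 November 2025 is a Saturday, so the first Saturday is November 1 and the third is November 15.
Daylight saving runs 23 March – 15 November; 22 March 2025 is outside that window, so Ishtara Republic is on standard time at UTC+07:00.
17:00 local − 7h = 10:00 UTC.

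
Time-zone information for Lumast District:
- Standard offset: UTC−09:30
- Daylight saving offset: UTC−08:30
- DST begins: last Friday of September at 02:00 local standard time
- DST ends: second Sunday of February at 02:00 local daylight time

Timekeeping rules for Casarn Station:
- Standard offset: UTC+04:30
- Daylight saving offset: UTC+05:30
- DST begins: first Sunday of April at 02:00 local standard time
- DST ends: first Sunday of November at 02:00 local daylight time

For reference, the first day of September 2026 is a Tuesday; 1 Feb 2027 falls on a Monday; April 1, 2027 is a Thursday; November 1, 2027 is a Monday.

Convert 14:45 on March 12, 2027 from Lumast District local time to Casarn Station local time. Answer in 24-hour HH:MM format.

04:45

1 September 2026 is a Tuesday, so Fridays fall on 4, 11, 18, 25; the last is September 25.
1 February 2027 is a Monday, so the first Sunday is February 7 and the second is February 14.
March 12, 2027 does not fall between 25 September 2026 and 14 February 2027, so daylight saving is not in effect and Lumast District is at UTC−09:30.
14:45 Lumast District + 9h30m = 00:15 UTC (rolling into the next day, 13 March 2027).
1 April 2027 is a Thursday, so the first Sunday is April 4.
1 November 2027 is a Monday, so the first Sunday is November 7.
At the standard offset (UTC+04:30), 00:15 UTC + 4h30m = 04:45 Casarn Station standard time.
The standard-time date in Casarn Station, March 13, 2027, is outside the daylight-saving period (4 April – 7 November), so Casarn Station is on standard time, UTC+04:30.
00:15 UTC + 4h30m = 04:45 Casarn Station.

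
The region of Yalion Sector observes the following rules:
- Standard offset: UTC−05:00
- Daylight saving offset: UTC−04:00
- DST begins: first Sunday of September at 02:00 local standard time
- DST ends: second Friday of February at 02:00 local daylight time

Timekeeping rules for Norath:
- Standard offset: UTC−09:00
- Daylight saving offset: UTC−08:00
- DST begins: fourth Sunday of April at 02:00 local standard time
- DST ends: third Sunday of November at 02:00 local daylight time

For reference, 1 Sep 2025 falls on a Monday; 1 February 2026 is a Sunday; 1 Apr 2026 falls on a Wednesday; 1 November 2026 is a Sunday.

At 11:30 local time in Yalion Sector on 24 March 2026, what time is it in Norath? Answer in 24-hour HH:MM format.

07:30

1 September 2025 is a Monday, so the first Sunday is September 7.
1 February 2026 is a Sunday, so the first Friday is February 6 and the second is February 13.
24 March 2026 is outside the daylight-saving period (7 September 2025 – 13 February 2026), so Yalion Sector is on standard time, UTC−05:00.
11:30 Yalion Sector + 5h = 16:30 UTC.
1 April 2026 is a Wednesday, so the first Sunday is April 5 and the fourth is April 26.
1 November 2026 is a Sunday, so the first Sunday is November 1 and the third is November 15.
At the standard offset (UTC−09:00), 16:30 UTC − 9h = 07:30 Norath standard time.
The standard-time date in Norath, 24 March 2026, is outside the daylight-saving period (26 April – 15 November), so Norath is on standard time, UTC−09:00.
16:30 UTC − 9h = 07:30 Norath.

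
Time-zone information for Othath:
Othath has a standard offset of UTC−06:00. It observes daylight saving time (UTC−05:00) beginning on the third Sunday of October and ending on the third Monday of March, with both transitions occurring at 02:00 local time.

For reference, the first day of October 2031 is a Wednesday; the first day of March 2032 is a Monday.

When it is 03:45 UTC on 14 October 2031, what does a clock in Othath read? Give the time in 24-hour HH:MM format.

1 October 2031 is a Wednesday, so the first Sunday is October 5 and the third is October 19.
1 March 2032 is a Monday, so the first Monday is March 1 and the third is March 15.
At the standard offset (UTC−06:00), 03:45 UTC − 6h = 21:45 Othath standard time (rolling into the previous day, 13 October 2031).
The standard-time date in Othath, 13 October 2031, is outside the daylight-saving period (19 October 2031 – 15 March 2032), so Othath is on standard time, UTC−06:00.
03:45 UTC − 6h = 21:45 local (rolling into the previous day, 13 October 2031).

21:45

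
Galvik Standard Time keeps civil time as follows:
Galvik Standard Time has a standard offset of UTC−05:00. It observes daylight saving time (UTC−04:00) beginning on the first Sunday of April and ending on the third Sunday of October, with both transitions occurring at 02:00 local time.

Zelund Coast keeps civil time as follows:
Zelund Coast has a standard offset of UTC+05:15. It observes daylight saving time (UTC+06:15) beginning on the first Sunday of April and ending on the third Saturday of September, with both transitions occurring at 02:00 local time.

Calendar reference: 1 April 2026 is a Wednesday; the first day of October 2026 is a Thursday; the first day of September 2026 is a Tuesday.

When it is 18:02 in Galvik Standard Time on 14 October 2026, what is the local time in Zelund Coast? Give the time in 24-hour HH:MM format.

03:17

1 April 2026 is a Wednesday, so the first Sunday is April 5.
1 October 2026 is a Thursday, so the first Sunday is October 4 and the third is October 18.
14 October 2026 lies within the daylight-saving period (5 April – 18 October), so Galvik Standard Time is on daylight time, UTC−04:00.
18:02 Galvik Standard Time + 4h = 22:02 UTC.
1 April 2026 is a Wednesday, so the first Sunday is April 5.
1 September 2026 is a Tuesday, so the first Saturday is September 5 and the third is September 19.
At the standard offset (UTC+05:15), 22:02 UTC + 5h15m = 03:17 Zelund Coast standard time (rolling into the next day, 15 October 2026).
The standard-time date in Zelund Coast, 15 October 2026, is outside the daylight-saving period (5 April – 19 September), so Zelund Coast is on standard time, UTC+05:15.
22:02 UTC + 5h15m = 03:17 Zelund Coast (rolling into the next day, 15 October 2026).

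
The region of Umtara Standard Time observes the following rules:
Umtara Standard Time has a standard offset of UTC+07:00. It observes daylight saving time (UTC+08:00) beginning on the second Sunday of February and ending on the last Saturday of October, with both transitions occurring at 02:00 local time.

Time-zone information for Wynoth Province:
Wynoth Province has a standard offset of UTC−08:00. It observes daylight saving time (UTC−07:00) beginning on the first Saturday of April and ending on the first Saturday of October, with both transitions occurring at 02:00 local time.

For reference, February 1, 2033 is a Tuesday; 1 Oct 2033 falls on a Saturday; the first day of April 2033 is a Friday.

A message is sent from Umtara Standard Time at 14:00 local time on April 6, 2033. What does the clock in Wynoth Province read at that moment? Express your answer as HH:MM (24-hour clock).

23:00

1 February 2033 is a Tuesday, so the first Sunday is February 6 and the second is February 13.
1 October 2033 is a Saturday, so Saturdays fall on 1, 8, 15, 22, 29; the last is October 29.
April 6, 2033 lies within the daylight-saving period (13 February – 29 October), so Umtara Standard Time is on daylight time, UTC+08:00.
14:00 Umtara Standard Time − 8h = 06:00 UTC.
1 April 2033 is a Friday, so the first Saturday is April 2.
1 October 2033 is a Saturday, so the first Saturday is October 1.
At the standard offset (UTC−08:00), 06:00 UTC − 8h = 22:00 Wynoth Province standard time (rolling into the previous day, 5 April 2033).
The standard-time date in Wynoth Province, April 5, 2033, falls between 2 April and 1 October, so daylight saving is in effect and Wynoth Province is at UTC−07:00.
06:00 UTC − 7h = 23:00 Wynoth Province (rolling into the previous day, 5 April 2033).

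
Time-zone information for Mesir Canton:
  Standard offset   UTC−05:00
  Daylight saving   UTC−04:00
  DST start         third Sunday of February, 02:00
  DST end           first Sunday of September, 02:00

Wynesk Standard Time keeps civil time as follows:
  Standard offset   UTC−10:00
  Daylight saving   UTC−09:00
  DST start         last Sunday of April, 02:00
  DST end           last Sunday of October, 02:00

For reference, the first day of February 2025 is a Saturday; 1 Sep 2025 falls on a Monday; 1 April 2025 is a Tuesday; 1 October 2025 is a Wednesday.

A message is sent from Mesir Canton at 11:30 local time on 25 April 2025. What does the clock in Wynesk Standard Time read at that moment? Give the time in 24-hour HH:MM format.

05:30

1 February 2025 is a Saturday, so the first Sunday is February 2 and the third is February 16.
1 September 2025 is a Monday, so the first Sunday is September 7.
25 April 2025 lies within the daylight-saving period (16 February – 7 September), so Mesir Canton is on daylight time, UTC−04:00.
11:30 Mesir Canton + 4h = 15:30 UTC.
1 April 2025 is a Tuesday, so Sundays fall on 6, 13, 20, 27; the last is April 27.
1 October 2025 is a Wednesday, so Sundays fall on 5, 12, 19, 26; the last is October 26.
At the standard offset (UTC−10:00), 15:30 UTC − 10h = 05:30 Wynesk Standard Time standard time.
The standard-time date in Wynesk Standard Time, 25 April 2025, does not fall between 27 April and 26 October, so daylight saving is not in effect and Wynesk Standard Time is at UTC−10:00.
15:30 UTC − 10h = 05:30 Wynesk Standard Time.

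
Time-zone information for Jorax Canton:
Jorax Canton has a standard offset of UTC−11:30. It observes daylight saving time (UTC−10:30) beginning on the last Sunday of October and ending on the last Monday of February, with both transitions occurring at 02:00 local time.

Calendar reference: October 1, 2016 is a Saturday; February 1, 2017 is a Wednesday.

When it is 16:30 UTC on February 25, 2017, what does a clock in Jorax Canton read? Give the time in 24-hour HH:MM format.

06:00

1 October 2016 is a Saturday, so Sundays fall on 2, 9, 16, 23, 30; the last is October 30.
1 February 2017 is a Wednesday, so Mondays fall on 6, 13, 20, 27; the last is February 27.
At the standard offset (UTC−11:30), 16:30 UTC − 11h30m = 05:00 Jorax Canton standard time.
The standard-time date in Jorax Canton, February 25, 2017, lies within the daylight-saving period (30 October 2016 – 27 February 2017), so Jorax Canton is on daylight time, UTC−10:30.
16:30 UTC − 10h30m = 06:00 local.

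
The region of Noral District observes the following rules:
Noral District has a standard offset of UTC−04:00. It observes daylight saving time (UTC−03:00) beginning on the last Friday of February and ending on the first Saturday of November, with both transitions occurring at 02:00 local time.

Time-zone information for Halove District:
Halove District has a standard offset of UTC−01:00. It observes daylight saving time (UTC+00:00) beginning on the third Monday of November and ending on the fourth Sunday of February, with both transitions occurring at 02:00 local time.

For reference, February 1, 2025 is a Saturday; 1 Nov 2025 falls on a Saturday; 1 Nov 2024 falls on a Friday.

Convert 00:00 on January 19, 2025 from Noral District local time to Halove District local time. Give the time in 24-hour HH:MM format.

04:00

1 February 2025 is a Saturday, so Fridays fall on 7, 14, 21, 28; the last is February 28.
1 November 2025 is a Saturday, so the first Saturday is November 1.
Daylight saving runs 28 February – 1 November; January 19, 2025 is outside that window, so Noral District is on standard time at UTC−04:00.
00:00 Noral District + 4h = 04:00 UTC.
1 November 2024 is a Friday, so the first Monday is November 4 and the third is November 18.
1 February 2025 is a Saturday, so the first Sunday is February 2 and the fourth is February 23.
At the standard offset (UTC−01:00), 04:00 UTC − 1h = 03:00 Halove District standard time.
The standard-time date in Halove District, January 19, 2025, falls between 18 November 2024 and 23 February 2025, so daylight saving is in effect and Halove District is at UTC+00:00.
04:00 UTC + 0h = 04:00 Halove District.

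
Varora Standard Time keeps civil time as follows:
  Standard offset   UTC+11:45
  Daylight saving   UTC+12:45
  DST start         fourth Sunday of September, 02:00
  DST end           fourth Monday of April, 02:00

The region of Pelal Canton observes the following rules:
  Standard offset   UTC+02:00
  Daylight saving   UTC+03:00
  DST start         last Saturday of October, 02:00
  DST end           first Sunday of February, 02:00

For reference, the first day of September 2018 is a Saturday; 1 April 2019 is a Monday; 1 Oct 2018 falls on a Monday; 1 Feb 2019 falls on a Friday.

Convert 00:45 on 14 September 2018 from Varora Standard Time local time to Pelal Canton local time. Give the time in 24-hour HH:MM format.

15:00

1 September 2018 is a Saturday, so the first Sunday is September 2 and the fourth is September 23.
1 April 2019 is a Monday, so the first Monday is April 1 and the fourth is April 22.
Daylight saving runs 23 September 2018 – 22 April 2019; 14 September 2018 is outside that window, so Varora Standard Time is on standard time at UTC+11:45.
00:45 Varora Standard Time − 11h45m = 13:00 UTC (rolling into the previous day, 13 September 2018).
1 October 2018 is a Monday, so Saturdays fall on 6, 13, 20, 27; the last is October 27.
1 February 2019 is a Friday, so the first Sunday is February 3.
At the standard offset (UTC+02:00), 13:00 UTC + 2h = 15:00 Pelal Canton standard time.
Daylight saving runs 27 October 2018 – 3 February 2019; the standard-time date in Pelal Canton, 13 September 2018, is outside that window, so Pelal Canton is on standard time at UTC+02:00.
13:00 UTC + 2h = 15:00 Pelal Canton.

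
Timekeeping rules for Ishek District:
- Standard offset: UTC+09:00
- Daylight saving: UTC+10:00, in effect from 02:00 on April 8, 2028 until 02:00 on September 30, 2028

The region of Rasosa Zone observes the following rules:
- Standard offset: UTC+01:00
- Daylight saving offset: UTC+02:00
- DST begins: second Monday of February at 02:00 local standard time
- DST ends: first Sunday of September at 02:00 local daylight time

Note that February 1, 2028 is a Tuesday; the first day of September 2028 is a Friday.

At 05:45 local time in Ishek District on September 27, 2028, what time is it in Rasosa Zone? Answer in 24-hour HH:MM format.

September 27, 2028 falls between 8 April and 30 September, so daylight saving is in effect and Ishek District is at UTC+10:00.
05:45 Ishek District − 10h = 19:45 UTC (rolling into the previous day, 26 September 2028).
1 February 2028 is a Tuesday, so the first Monday is February 7 and the second is February 14.
1 September 2028 is a Friday, so the first Sunday is September 3.
At the standard offset (UTC+01:00), 19:45 UTC + 1h = 20:45 Rasosa Zone standard time.
The standard-time date in Rasosa Zone, September 26, 2028, does not fall between 14 February and 3 September, so daylight saving is not in effect and Rasosa Zone is at UTC+01:00.
19:45 UTC + 1h = 20:45 Rasosa Zone.

20:45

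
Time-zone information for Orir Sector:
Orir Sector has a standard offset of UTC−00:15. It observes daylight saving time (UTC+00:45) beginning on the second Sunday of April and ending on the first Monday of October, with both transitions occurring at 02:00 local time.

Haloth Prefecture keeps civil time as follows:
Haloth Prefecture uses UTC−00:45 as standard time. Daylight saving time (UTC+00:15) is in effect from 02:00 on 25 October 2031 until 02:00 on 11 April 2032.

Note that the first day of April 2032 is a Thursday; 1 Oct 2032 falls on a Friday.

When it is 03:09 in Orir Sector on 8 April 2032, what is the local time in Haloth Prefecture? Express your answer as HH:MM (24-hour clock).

03:39

1 April 2032 is a Thursday, so the first Sunday is April 4 and the second is April 11.
1 October 2032 is a Friday, so the first Monday is October 4.
8 April 2032 does not fall between 11 April and 4 October, so daylight saving is not in effect and Orir Sector is at UTC−00:15.
03:09 Orir Sector + 0h15m = 03:24 UTC.
At the standard offset (UTC−00:45), 03:24 UTC − 0h45m = 02:39 Haloth Prefecture standard time.
The standard-time date in Haloth Prefecture, 8 April 2032, lies within the daylight-saving period (25 October 2031 – 11 April 2032), so Haloth Prefecture is on daylight time, UTC+00:15.
03:24 UTC + 0h15m = 03:39 Haloth Prefecture.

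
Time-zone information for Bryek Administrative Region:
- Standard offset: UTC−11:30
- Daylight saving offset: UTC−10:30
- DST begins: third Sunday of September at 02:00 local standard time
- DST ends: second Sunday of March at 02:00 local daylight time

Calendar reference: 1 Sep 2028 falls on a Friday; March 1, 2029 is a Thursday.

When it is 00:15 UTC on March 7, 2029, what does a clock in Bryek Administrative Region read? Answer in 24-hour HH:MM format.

1 September 2028 is a Friday, so the first Sunday is September 3 and the third is September 17.
1 March 2029 is a Thursday, so the first Sunday is March 4 and the second is March 11.
At the standard offset (UTC−11:30), 00:15 UTC − 11h30m = 12:45 Bryek Administrative Region standard time (rolling into the previous day, 6 March 2029).
Daylight saving runs 17 September 2028 – 11 March 2029; the standard-time date in Bryek Administrative Region, March 6, 2029, is inside that window, so Bryek Administrative Region is at UTC−10:30.
00:15 UTC − 10h30m = 13:45 local (rolling into the previous day, 6 March 2029).

13:45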